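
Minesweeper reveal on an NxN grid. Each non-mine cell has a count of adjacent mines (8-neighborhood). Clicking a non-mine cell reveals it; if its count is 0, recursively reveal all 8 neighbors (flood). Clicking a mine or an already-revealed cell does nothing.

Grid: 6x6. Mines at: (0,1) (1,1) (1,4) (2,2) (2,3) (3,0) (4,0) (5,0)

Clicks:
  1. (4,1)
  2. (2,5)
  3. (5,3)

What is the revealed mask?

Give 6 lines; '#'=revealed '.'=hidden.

Answer: ......
......
....##
.#####
.#####
.#####

Derivation:
Click 1 (4,1) count=3: revealed 1 new [(4,1)] -> total=1
Click 2 (2,5) count=1: revealed 1 new [(2,5)] -> total=2
Click 3 (5,3) count=0: revealed 15 new [(2,4) (3,1) (3,2) (3,3) (3,4) (3,5) (4,2) (4,3) (4,4) (4,5) (5,1) (5,2) (5,3) (5,4) (5,5)] -> total=17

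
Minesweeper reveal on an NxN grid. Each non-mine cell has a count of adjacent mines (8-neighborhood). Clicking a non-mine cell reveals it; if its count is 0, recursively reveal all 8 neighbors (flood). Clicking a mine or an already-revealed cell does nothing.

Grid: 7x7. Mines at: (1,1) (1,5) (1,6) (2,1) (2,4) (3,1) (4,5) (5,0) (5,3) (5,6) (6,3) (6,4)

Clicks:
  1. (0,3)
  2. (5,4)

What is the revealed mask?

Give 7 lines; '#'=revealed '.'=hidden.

Click 1 (0,3) count=0: revealed 6 new [(0,2) (0,3) (0,4) (1,2) (1,3) (1,4)] -> total=6
Click 2 (5,4) count=4: revealed 1 new [(5,4)] -> total=7

Answer: ..###..
..###..
.......
.......
.......
....#..
.......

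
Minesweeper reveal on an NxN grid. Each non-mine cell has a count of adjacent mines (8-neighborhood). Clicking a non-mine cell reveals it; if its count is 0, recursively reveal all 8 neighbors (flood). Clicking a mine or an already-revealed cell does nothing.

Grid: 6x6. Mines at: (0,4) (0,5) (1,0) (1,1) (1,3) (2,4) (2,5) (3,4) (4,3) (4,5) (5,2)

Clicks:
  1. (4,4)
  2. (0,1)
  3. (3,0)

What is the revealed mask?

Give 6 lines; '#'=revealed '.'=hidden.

Click 1 (4,4) count=3: revealed 1 new [(4,4)] -> total=1
Click 2 (0,1) count=2: revealed 1 new [(0,1)] -> total=2
Click 3 (3,0) count=0: revealed 11 new [(2,0) (2,1) (2,2) (3,0) (3,1) (3,2) (4,0) (4,1) (4,2) (5,0) (5,1)] -> total=13

Answer: .#....
......
###...
###...
###.#.
##....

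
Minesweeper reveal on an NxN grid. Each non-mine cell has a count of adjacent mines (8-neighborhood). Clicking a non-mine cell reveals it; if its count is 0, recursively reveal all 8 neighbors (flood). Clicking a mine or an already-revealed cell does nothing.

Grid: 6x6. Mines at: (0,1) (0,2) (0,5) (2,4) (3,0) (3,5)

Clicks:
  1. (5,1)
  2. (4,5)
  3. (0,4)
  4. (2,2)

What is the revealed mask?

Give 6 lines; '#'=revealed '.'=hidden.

Click 1 (5,1) count=0: revealed 22 new [(1,1) (1,2) (1,3) (2,1) (2,2) (2,3) (3,1) (3,2) (3,3) (3,4) (4,0) (4,1) (4,2) (4,3) (4,4) (4,5) (5,0) (5,1) (5,2) (5,3) (5,4) (5,5)] -> total=22
Click 2 (4,5) count=1: revealed 0 new [(none)] -> total=22
Click 3 (0,4) count=1: revealed 1 new [(0,4)] -> total=23
Click 4 (2,2) count=0: revealed 0 new [(none)] -> total=23

Answer: ....#.
.###..
.###..
.####.
######
######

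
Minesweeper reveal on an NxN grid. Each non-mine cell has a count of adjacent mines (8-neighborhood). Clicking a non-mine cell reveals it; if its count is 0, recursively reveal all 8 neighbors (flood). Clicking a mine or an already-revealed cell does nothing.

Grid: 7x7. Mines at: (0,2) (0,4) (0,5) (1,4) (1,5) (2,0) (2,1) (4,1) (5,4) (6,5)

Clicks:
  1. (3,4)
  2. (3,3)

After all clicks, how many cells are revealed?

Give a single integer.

Answer: 17

Derivation:
Click 1 (3,4) count=0: revealed 17 new [(2,2) (2,3) (2,4) (2,5) (2,6) (3,2) (3,3) (3,4) (3,5) (3,6) (4,2) (4,3) (4,4) (4,5) (4,6) (5,5) (5,6)] -> total=17
Click 2 (3,3) count=0: revealed 0 new [(none)] -> total=17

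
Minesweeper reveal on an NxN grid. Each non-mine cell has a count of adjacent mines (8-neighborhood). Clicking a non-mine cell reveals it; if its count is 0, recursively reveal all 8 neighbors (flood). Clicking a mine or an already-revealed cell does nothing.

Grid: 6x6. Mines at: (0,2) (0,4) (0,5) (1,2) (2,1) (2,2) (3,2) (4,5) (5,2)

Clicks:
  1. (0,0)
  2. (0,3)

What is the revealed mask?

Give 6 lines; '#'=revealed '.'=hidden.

Click 1 (0,0) count=0: revealed 4 new [(0,0) (0,1) (1,0) (1,1)] -> total=4
Click 2 (0,3) count=3: revealed 1 new [(0,3)] -> total=5

Answer: ##.#..
##....
......
......
......
......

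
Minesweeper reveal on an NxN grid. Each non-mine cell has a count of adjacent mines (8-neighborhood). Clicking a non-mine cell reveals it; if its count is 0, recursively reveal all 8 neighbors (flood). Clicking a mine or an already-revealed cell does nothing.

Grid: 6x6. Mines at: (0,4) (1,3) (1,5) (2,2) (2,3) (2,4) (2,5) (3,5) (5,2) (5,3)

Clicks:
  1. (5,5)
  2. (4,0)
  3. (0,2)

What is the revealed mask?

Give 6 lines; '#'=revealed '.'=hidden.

Answer: ###...
###...
##....
##....
##..##
##..##

Derivation:
Click 1 (5,5) count=0: revealed 4 new [(4,4) (4,5) (5,4) (5,5)] -> total=4
Click 2 (4,0) count=0: revealed 14 new [(0,0) (0,1) (0,2) (1,0) (1,1) (1,2) (2,0) (2,1) (3,0) (3,1) (4,0) (4,1) (5,0) (5,1)] -> total=18
Click 3 (0,2) count=1: revealed 0 new [(none)] -> total=18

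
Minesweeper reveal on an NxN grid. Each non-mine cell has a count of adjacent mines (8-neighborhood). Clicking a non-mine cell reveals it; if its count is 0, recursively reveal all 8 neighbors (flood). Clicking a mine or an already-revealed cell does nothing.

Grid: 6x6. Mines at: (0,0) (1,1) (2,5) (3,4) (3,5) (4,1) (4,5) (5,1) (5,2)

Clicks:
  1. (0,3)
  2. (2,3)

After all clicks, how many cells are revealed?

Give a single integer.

Click 1 (0,3) count=0: revealed 11 new [(0,2) (0,3) (0,4) (0,5) (1,2) (1,3) (1,4) (1,5) (2,2) (2,3) (2,4)] -> total=11
Click 2 (2,3) count=1: revealed 0 new [(none)] -> total=11

Answer: 11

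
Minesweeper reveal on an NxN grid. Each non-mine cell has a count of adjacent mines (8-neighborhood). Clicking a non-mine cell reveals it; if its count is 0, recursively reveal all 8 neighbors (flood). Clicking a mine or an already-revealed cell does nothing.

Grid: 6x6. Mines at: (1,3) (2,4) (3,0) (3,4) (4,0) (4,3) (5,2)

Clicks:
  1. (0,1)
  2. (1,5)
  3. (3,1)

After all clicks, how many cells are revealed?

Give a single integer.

Click 1 (0,1) count=0: revealed 9 new [(0,0) (0,1) (0,2) (1,0) (1,1) (1,2) (2,0) (2,1) (2,2)] -> total=9
Click 2 (1,5) count=1: revealed 1 new [(1,5)] -> total=10
Click 3 (3,1) count=2: revealed 1 new [(3,1)] -> total=11

Answer: 11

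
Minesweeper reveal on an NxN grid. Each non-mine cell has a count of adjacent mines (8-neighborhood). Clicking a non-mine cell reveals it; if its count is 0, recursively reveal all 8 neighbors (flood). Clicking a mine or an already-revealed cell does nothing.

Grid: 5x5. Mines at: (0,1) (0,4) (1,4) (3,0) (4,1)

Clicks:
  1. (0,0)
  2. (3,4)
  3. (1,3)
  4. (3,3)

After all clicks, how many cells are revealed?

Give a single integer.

Answer: 15

Derivation:
Click 1 (0,0) count=1: revealed 1 new [(0,0)] -> total=1
Click 2 (3,4) count=0: revealed 14 new [(1,1) (1,2) (1,3) (2,1) (2,2) (2,3) (2,4) (3,1) (3,2) (3,3) (3,4) (4,2) (4,3) (4,4)] -> total=15
Click 3 (1,3) count=2: revealed 0 new [(none)] -> total=15
Click 4 (3,3) count=0: revealed 0 new [(none)] -> total=15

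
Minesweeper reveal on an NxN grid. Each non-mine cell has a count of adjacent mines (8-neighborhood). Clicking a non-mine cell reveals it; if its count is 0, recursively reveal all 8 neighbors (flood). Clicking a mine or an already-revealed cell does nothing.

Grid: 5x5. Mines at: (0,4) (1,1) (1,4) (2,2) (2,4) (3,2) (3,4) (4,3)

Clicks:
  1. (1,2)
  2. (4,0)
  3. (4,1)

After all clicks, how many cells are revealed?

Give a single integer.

Click 1 (1,2) count=2: revealed 1 new [(1,2)] -> total=1
Click 2 (4,0) count=0: revealed 6 new [(2,0) (2,1) (3,0) (3,1) (4,0) (4,1)] -> total=7
Click 3 (4,1) count=1: revealed 0 new [(none)] -> total=7

Answer: 7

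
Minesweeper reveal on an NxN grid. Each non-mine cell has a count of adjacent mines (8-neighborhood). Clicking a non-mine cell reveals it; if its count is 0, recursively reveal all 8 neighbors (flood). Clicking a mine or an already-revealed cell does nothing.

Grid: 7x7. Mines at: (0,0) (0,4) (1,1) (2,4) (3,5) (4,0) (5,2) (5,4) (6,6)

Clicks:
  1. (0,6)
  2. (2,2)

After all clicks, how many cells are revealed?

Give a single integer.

Answer: 7

Derivation:
Click 1 (0,6) count=0: revealed 6 new [(0,5) (0,6) (1,5) (1,6) (2,5) (2,6)] -> total=6
Click 2 (2,2) count=1: revealed 1 new [(2,2)] -> total=7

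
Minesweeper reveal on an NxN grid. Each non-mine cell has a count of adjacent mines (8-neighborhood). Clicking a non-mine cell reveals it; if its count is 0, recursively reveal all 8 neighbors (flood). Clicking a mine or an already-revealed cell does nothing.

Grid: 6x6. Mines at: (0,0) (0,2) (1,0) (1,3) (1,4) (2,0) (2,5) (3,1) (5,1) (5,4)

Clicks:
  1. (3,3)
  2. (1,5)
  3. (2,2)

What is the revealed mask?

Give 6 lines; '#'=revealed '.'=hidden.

Answer: ......
.....#
..###.
..###.
..###.
......

Derivation:
Click 1 (3,3) count=0: revealed 9 new [(2,2) (2,3) (2,4) (3,2) (3,3) (3,4) (4,2) (4,3) (4,4)] -> total=9
Click 2 (1,5) count=2: revealed 1 new [(1,5)] -> total=10
Click 3 (2,2) count=2: revealed 0 new [(none)] -> total=10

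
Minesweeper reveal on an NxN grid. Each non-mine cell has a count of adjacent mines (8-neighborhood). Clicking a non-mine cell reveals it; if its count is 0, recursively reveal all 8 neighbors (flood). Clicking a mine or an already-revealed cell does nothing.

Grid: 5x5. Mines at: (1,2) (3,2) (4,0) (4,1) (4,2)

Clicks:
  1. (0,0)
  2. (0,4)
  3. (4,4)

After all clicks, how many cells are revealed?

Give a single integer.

Answer: 18

Derivation:
Click 1 (0,0) count=0: revealed 8 new [(0,0) (0,1) (1,0) (1,1) (2,0) (2,1) (3,0) (3,1)] -> total=8
Click 2 (0,4) count=0: revealed 10 new [(0,3) (0,4) (1,3) (1,4) (2,3) (2,4) (3,3) (3,4) (4,3) (4,4)] -> total=18
Click 3 (4,4) count=0: revealed 0 new [(none)] -> total=18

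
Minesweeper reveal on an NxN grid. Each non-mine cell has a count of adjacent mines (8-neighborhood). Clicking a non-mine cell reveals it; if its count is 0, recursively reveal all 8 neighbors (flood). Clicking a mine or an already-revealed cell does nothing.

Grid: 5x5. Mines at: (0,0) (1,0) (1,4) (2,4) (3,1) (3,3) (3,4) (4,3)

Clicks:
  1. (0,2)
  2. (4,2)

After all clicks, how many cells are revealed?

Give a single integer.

Click 1 (0,2) count=0: revealed 9 new [(0,1) (0,2) (0,3) (1,1) (1,2) (1,3) (2,1) (2,2) (2,3)] -> total=9
Click 2 (4,2) count=3: revealed 1 new [(4,2)] -> total=10

Answer: 10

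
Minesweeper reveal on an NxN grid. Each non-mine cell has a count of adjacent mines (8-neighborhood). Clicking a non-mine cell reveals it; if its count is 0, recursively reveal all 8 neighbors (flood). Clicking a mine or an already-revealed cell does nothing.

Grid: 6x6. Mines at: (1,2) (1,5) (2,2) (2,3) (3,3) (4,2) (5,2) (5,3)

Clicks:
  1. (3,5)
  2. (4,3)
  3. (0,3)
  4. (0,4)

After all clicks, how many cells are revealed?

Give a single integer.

Click 1 (3,5) count=0: revealed 8 new [(2,4) (2,5) (3,4) (3,5) (4,4) (4,5) (5,4) (5,5)] -> total=8
Click 2 (4,3) count=4: revealed 1 new [(4,3)] -> total=9
Click 3 (0,3) count=1: revealed 1 new [(0,3)] -> total=10
Click 4 (0,4) count=1: revealed 1 new [(0,4)] -> total=11

Answer: 11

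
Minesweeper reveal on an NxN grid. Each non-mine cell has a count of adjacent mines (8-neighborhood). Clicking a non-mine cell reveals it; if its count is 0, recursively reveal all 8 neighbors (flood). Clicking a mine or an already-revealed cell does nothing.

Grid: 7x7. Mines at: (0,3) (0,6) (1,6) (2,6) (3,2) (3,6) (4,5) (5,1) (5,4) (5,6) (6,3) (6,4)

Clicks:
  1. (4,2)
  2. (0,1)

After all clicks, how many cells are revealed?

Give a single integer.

Answer: 14

Derivation:
Click 1 (4,2) count=2: revealed 1 new [(4,2)] -> total=1
Click 2 (0,1) count=0: revealed 13 new [(0,0) (0,1) (0,2) (1,0) (1,1) (1,2) (2,0) (2,1) (2,2) (3,0) (3,1) (4,0) (4,1)] -> total=14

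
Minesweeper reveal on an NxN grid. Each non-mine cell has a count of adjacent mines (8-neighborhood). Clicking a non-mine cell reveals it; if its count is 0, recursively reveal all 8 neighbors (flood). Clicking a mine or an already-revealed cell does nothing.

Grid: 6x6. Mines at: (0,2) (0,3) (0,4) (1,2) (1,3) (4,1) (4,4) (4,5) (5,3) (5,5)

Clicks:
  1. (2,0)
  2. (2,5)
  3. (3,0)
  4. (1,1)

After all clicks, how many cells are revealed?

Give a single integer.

Answer: 14

Derivation:
Click 1 (2,0) count=0: revealed 8 new [(0,0) (0,1) (1,0) (1,1) (2,0) (2,1) (3,0) (3,1)] -> total=8
Click 2 (2,5) count=0: revealed 6 new [(1,4) (1,5) (2,4) (2,5) (3,4) (3,5)] -> total=14
Click 3 (3,0) count=1: revealed 0 new [(none)] -> total=14
Click 4 (1,1) count=2: revealed 0 new [(none)] -> total=14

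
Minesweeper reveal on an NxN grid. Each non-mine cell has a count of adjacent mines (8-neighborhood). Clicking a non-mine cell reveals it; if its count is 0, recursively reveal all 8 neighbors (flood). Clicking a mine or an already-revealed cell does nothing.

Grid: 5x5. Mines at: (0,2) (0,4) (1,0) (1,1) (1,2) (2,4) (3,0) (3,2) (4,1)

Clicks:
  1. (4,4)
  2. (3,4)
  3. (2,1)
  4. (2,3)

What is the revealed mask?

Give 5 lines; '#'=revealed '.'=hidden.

Click 1 (4,4) count=0: revealed 4 new [(3,3) (3,4) (4,3) (4,4)] -> total=4
Click 2 (3,4) count=1: revealed 0 new [(none)] -> total=4
Click 3 (2,1) count=5: revealed 1 new [(2,1)] -> total=5
Click 4 (2,3) count=3: revealed 1 new [(2,3)] -> total=6

Answer: .....
.....
.#.#.
...##
...##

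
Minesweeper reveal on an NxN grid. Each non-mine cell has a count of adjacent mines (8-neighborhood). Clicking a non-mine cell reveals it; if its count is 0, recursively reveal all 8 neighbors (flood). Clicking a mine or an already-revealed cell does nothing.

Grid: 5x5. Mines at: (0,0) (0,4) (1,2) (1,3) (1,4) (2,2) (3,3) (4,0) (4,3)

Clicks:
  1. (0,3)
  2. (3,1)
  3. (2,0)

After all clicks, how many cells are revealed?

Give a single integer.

Click 1 (0,3) count=4: revealed 1 new [(0,3)] -> total=1
Click 2 (3,1) count=2: revealed 1 new [(3,1)] -> total=2
Click 3 (2,0) count=0: revealed 5 new [(1,0) (1,1) (2,0) (2,1) (3,0)] -> total=7

Answer: 7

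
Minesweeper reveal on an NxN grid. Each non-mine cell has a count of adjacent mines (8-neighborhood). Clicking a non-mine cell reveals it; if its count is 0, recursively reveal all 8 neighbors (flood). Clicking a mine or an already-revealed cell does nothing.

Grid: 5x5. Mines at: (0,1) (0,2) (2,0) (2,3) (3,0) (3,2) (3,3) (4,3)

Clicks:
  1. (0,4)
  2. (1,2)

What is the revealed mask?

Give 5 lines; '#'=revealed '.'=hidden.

Click 1 (0,4) count=0: revealed 4 new [(0,3) (0,4) (1,3) (1,4)] -> total=4
Click 2 (1,2) count=3: revealed 1 new [(1,2)] -> total=5

Answer: ...##
..###
.....
.....
.....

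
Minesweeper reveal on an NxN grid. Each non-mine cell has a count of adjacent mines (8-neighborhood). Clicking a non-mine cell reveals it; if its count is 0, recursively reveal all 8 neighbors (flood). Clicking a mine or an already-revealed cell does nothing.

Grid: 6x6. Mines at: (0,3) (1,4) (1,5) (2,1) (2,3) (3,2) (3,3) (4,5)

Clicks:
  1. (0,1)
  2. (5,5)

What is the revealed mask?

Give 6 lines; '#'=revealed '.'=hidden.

Click 1 (0,1) count=0: revealed 6 new [(0,0) (0,1) (0,2) (1,0) (1,1) (1,2)] -> total=6
Click 2 (5,5) count=1: revealed 1 new [(5,5)] -> total=7

Answer: ###...
###...
......
......
......
.....#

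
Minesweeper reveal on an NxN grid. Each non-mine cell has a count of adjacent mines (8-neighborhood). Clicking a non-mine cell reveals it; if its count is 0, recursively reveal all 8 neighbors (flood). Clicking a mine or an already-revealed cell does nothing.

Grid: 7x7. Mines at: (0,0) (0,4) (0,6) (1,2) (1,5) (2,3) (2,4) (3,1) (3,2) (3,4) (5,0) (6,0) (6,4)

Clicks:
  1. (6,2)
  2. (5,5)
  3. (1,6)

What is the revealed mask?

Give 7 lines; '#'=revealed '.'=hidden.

Click 1 (6,2) count=0: revealed 9 new [(4,1) (4,2) (4,3) (5,1) (5,2) (5,3) (6,1) (6,2) (6,3)] -> total=9
Click 2 (5,5) count=1: revealed 1 new [(5,5)] -> total=10
Click 3 (1,6) count=2: revealed 1 new [(1,6)] -> total=11

Answer: .......
......#
.......
.......
.###...
.###.#.
.###...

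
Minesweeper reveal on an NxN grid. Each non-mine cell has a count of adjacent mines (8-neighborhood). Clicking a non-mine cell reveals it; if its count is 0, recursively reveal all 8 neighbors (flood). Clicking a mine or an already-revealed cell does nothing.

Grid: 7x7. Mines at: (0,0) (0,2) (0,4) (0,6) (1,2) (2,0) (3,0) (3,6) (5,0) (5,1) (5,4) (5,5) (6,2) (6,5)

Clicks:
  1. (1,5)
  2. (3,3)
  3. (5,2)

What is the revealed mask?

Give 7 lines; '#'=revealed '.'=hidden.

Answer: .......
...###.
.#####.
.#####.
.#####.
..#....
.......

Derivation:
Click 1 (1,5) count=2: revealed 1 new [(1,5)] -> total=1
Click 2 (3,3) count=0: revealed 17 new [(1,3) (1,4) (2,1) (2,2) (2,3) (2,4) (2,5) (3,1) (3,2) (3,3) (3,4) (3,5) (4,1) (4,2) (4,3) (4,4) (4,5)] -> total=18
Click 3 (5,2) count=2: revealed 1 new [(5,2)] -> total=19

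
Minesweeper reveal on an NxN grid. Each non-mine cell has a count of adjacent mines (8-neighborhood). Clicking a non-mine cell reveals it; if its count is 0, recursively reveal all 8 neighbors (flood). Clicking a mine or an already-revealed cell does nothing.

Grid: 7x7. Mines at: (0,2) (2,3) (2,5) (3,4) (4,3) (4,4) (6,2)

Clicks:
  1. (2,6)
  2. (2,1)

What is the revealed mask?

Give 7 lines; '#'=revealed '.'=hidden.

Answer: ##.....
###....
###...#
###....
###....
###....
##.....

Derivation:
Click 1 (2,6) count=1: revealed 1 new [(2,6)] -> total=1
Click 2 (2,1) count=0: revealed 19 new [(0,0) (0,1) (1,0) (1,1) (1,2) (2,0) (2,1) (2,2) (3,0) (3,1) (3,2) (4,0) (4,1) (4,2) (5,0) (5,1) (5,2) (6,0) (6,1)] -> total=20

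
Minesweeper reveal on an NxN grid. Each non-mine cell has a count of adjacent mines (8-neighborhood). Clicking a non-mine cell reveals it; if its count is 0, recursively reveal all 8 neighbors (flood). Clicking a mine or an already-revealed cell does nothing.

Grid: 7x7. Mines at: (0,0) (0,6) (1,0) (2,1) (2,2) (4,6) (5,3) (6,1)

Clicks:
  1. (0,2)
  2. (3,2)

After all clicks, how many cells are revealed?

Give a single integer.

Click 1 (0,2) count=0: revealed 22 new [(0,1) (0,2) (0,3) (0,4) (0,5) (1,1) (1,2) (1,3) (1,4) (1,5) (1,6) (2,3) (2,4) (2,5) (2,6) (3,3) (3,4) (3,5) (3,6) (4,3) (4,4) (4,5)] -> total=22
Click 2 (3,2) count=2: revealed 1 new [(3,2)] -> total=23

Answer: 23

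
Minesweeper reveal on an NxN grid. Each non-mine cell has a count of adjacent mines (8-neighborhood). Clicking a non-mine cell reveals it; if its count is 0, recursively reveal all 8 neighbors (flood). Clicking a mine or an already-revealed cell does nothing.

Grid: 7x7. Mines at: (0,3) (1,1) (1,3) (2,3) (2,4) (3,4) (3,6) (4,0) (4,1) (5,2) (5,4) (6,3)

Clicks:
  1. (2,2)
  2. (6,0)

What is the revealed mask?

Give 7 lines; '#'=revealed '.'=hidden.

Answer: .......
.......
..#....
.......
.......
##.....
##.....

Derivation:
Click 1 (2,2) count=3: revealed 1 new [(2,2)] -> total=1
Click 2 (6,0) count=0: revealed 4 new [(5,0) (5,1) (6,0) (6,1)] -> total=5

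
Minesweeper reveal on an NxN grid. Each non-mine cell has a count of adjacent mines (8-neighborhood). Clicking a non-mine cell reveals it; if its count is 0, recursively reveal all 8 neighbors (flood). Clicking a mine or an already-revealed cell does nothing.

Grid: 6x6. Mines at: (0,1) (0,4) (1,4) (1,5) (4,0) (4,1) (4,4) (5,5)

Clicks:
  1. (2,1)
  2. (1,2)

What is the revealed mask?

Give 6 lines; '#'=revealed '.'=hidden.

Answer: ......
####..
####..
####..
......
......

Derivation:
Click 1 (2,1) count=0: revealed 12 new [(1,0) (1,1) (1,2) (1,3) (2,0) (2,1) (2,2) (2,3) (3,0) (3,1) (3,2) (3,3)] -> total=12
Click 2 (1,2) count=1: revealed 0 new [(none)] -> total=12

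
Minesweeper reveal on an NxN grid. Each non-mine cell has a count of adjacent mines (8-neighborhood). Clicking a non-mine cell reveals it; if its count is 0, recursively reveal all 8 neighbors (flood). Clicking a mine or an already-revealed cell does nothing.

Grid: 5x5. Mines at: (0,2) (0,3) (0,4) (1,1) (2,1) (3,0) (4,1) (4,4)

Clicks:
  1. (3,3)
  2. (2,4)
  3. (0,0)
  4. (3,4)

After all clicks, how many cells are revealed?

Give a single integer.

Answer: 10

Derivation:
Click 1 (3,3) count=1: revealed 1 new [(3,3)] -> total=1
Click 2 (2,4) count=0: revealed 8 new [(1,2) (1,3) (1,4) (2,2) (2,3) (2,4) (3,2) (3,4)] -> total=9
Click 3 (0,0) count=1: revealed 1 new [(0,0)] -> total=10
Click 4 (3,4) count=1: revealed 0 new [(none)] -> total=10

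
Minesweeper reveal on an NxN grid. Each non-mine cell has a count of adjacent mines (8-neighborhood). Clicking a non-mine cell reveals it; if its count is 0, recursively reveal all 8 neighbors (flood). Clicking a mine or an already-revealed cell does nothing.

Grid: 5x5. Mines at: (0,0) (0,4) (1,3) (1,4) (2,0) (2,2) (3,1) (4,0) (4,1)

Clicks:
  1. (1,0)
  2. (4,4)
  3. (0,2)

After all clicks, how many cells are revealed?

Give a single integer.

Click 1 (1,0) count=2: revealed 1 new [(1,0)] -> total=1
Click 2 (4,4) count=0: revealed 8 new [(2,3) (2,4) (3,2) (3,3) (3,4) (4,2) (4,3) (4,4)] -> total=9
Click 3 (0,2) count=1: revealed 1 new [(0,2)] -> total=10

Answer: 10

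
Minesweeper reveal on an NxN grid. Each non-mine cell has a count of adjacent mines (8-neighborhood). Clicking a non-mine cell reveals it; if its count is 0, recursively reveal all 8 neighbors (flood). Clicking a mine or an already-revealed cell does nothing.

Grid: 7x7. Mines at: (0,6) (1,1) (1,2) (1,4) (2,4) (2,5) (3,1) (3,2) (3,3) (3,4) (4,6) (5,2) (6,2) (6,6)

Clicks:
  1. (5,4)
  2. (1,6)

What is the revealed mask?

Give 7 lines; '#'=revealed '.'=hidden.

Answer: .......
......#
.......
.......
...###.
...###.
...###.

Derivation:
Click 1 (5,4) count=0: revealed 9 new [(4,3) (4,4) (4,5) (5,3) (5,4) (5,5) (6,3) (6,4) (6,5)] -> total=9
Click 2 (1,6) count=2: revealed 1 new [(1,6)] -> total=10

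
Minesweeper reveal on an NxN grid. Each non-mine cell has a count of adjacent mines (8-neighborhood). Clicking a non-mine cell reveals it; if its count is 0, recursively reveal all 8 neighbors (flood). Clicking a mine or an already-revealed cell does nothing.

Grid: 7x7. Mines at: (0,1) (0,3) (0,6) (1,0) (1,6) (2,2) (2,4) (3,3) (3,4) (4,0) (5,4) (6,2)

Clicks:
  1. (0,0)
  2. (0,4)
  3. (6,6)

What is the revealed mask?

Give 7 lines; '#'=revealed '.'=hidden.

Answer: #...#..
.......
.....##
.....##
.....##
.....##
.....##

Derivation:
Click 1 (0,0) count=2: revealed 1 new [(0,0)] -> total=1
Click 2 (0,4) count=1: revealed 1 new [(0,4)] -> total=2
Click 3 (6,6) count=0: revealed 10 new [(2,5) (2,6) (3,5) (3,6) (4,5) (4,6) (5,5) (5,6) (6,5) (6,6)] -> total=12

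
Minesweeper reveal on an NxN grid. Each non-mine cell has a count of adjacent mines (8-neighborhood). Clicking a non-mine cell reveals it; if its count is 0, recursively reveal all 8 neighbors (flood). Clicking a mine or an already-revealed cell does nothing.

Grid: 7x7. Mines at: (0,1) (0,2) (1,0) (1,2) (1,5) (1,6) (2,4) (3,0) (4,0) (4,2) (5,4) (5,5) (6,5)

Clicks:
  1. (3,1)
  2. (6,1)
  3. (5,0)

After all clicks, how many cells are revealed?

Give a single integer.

Answer: 9

Derivation:
Click 1 (3,1) count=3: revealed 1 new [(3,1)] -> total=1
Click 2 (6,1) count=0: revealed 8 new [(5,0) (5,1) (5,2) (5,3) (6,0) (6,1) (6,2) (6,3)] -> total=9
Click 3 (5,0) count=1: revealed 0 new [(none)] -> total=9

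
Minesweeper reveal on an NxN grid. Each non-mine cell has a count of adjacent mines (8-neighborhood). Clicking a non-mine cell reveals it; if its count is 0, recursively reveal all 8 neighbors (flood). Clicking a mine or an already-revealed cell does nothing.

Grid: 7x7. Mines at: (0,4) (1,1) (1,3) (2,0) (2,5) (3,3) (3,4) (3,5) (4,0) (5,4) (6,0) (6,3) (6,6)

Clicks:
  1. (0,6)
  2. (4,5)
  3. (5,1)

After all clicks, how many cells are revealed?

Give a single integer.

Click 1 (0,6) count=0: revealed 4 new [(0,5) (0,6) (1,5) (1,6)] -> total=4
Click 2 (4,5) count=3: revealed 1 new [(4,5)] -> total=5
Click 3 (5,1) count=2: revealed 1 new [(5,1)] -> total=6

Answer: 6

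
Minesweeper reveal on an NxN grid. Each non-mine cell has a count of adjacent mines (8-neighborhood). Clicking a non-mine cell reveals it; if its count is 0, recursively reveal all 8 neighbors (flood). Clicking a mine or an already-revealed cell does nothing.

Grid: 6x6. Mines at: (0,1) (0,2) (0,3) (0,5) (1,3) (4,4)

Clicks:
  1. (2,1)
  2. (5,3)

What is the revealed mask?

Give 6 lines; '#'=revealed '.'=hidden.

Answer: ......
###...
####..
####..
####..
####..

Derivation:
Click 1 (2,1) count=0: revealed 19 new [(1,0) (1,1) (1,2) (2,0) (2,1) (2,2) (2,3) (3,0) (3,1) (3,2) (3,3) (4,0) (4,1) (4,2) (4,3) (5,0) (5,1) (5,2) (5,3)] -> total=19
Click 2 (5,3) count=1: revealed 0 new [(none)] -> total=19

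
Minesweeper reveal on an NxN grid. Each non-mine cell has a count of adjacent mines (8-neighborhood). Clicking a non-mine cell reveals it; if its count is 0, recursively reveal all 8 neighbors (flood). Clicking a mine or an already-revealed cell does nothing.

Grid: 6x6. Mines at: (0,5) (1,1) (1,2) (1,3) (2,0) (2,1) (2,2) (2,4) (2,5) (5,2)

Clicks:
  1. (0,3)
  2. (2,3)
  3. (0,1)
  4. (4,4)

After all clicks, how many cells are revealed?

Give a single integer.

Answer: 12

Derivation:
Click 1 (0,3) count=2: revealed 1 new [(0,3)] -> total=1
Click 2 (2,3) count=4: revealed 1 new [(2,3)] -> total=2
Click 3 (0,1) count=2: revealed 1 new [(0,1)] -> total=3
Click 4 (4,4) count=0: revealed 9 new [(3,3) (3,4) (3,5) (4,3) (4,4) (4,5) (5,3) (5,4) (5,5)] -> total=12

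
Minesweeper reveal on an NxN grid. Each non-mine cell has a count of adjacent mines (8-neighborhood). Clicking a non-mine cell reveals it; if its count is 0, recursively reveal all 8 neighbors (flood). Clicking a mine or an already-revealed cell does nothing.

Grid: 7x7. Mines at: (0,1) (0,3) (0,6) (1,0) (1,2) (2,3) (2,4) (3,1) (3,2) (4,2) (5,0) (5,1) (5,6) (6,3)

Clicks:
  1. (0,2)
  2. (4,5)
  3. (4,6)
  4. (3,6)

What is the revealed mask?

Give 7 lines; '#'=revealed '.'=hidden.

Click 1 (0,2) count=3: revealed 1 new [(0,2)] -> total=1
Click 2 (4,5) count=1: revealed 1 new [(4,5)] -> total=2
Click 3 (4,6) count=1: revealed 1 new [(4,6)] -> total=3
Click 4 (3,6) count=0: revealed 6 new [(1,5) (1,6) (2,5) (2,6) (3,5) (3,6)] -> total=9

Answer: ..#....
.....##
.....##
.....##
.....##
.......
.......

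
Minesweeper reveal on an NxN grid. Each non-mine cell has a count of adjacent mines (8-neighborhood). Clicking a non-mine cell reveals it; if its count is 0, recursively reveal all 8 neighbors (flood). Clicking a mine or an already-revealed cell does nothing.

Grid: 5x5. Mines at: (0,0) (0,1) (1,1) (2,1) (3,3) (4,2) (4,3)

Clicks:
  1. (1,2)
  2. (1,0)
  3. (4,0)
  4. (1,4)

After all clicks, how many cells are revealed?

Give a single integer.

Click 1 (1,2) count=3: revealed 1 new [(1,2)] -> total=1
Click 2 (1,0) count=4: revealed 1 new [(1,0)] -> total=2
Click 3 (4,0) count=0: revealed 4 new [(3,0) (3,1) (4,0) (4,1)] -> total=6
Click 4 (1,4) count=0: revealed 8 new [(0,2) (0,3) (0,4) (1,3) (1,4) (2,2) (2,3) (2,4)] -> total=14

Answer: 14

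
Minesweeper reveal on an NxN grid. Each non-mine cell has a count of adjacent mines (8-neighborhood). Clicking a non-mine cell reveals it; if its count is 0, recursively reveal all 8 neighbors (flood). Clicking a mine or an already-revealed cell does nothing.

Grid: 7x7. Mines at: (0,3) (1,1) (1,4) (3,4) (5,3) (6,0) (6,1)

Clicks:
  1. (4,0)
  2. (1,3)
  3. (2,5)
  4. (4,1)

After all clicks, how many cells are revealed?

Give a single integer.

Click 1 (4,0) count=0: revealed 15 new [(2,0) (2,1) (2,2) (2,3) (3,0) (3,1) (3,2) (3,3) (4,0) (4,1) (4,2) (4,3) (5,0) (5,1) (5,2)] -> total=15
Click 2 (1,3) count=2: revealed 1 new [(1,3)] -> total=16
Click 3 (2,5) count=2: revealed 1 new [(2,5)] -> total=17
Click 4 (4,1) count=0: revealed 0 new [(none)] -> total=17

Answer: 17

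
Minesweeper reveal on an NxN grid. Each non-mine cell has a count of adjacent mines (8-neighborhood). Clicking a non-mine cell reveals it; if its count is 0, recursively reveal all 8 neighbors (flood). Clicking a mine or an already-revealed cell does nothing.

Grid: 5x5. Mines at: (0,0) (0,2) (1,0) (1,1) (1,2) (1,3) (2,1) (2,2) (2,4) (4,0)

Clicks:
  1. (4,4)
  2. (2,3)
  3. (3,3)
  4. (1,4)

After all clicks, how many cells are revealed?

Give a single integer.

Answer: 10

Derivation:
Click 1 (4,4) count=0: revealed 8 new [(3,1) (3,2) (3,3) (3,4) (4,1) (4,2) (4,3) (4,4)] -> total=8
Click 2 (2,3) count=4: revealed 1 new [(2,3)] -> total=9
Click 3 (3,3) count=2: revealed 0 new [(none)] -> total=9
Click 4 (1,4) count=2: revealed 1 new [(1,4)] -> total=10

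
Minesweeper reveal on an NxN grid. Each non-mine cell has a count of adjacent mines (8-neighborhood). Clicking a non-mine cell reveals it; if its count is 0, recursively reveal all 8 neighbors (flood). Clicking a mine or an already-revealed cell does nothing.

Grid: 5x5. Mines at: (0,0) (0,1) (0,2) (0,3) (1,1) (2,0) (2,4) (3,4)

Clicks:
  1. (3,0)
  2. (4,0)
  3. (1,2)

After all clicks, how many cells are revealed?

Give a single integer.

Answer: 12

Derivation:
Click 1 (3,0) count=1: revealed 1 new [(3,0)] -> total=1
Click 2 (4,0) count=0: revealed 10 new [(2,1) (2,2) (2,3) (3,1) (3,2) (3,3) (4,0) (4,1) (4,2) (4,3)] -> total=11
Click 3 (1,2) count=4: revealed 1 new [(1,2)] -> total=12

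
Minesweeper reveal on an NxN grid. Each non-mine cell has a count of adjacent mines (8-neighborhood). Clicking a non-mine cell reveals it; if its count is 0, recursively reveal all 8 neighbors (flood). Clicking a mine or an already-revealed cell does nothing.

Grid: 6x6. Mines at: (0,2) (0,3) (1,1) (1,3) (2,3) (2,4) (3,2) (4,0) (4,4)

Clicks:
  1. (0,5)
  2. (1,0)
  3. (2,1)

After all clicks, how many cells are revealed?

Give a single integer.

Click 1 (0,5) count=0: revealed 4 new [(0,4) (0,5) (1,4) (1,5)] -> total=4
Click 2 (1,0) count=1: revealed 1 new [(1,0)] -> total=5
Click 3 (2,1) count=2: revealed 1 new [(2,1)] -> total=6

Answer: 6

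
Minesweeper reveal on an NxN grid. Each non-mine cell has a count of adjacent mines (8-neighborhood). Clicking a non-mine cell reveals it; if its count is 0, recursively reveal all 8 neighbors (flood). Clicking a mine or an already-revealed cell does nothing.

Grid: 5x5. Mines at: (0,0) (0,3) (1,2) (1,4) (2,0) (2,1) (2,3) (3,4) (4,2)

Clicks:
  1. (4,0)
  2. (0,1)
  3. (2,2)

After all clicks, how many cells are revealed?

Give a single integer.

Answer: 6

Derivation:
Click 1 (4,0) count=0: revealed 4 new [(3,0) (3,1) (4,0) (4,1)] -> total=4
Click 2 (0,1) count=2: revealed 1 new [(0,1)] -> total=5
Click 3 (2,2) count=3: revealed 1 new [(2,2)] -> total=6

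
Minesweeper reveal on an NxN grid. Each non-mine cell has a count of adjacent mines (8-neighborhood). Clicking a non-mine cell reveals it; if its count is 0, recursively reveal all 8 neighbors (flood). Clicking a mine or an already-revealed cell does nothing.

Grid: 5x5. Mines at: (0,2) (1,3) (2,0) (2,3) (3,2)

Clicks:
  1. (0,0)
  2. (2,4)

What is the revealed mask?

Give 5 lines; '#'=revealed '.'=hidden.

Click 1 (0,0) count=0: revealed 4 new [(0,0) (0,1) (1,0) (1,1)] -> total=4
Click 2 (2,4) count=2: revealed 1 new [(2,4)] -> total=5

Answer: ##...
##...
....#
.....
.....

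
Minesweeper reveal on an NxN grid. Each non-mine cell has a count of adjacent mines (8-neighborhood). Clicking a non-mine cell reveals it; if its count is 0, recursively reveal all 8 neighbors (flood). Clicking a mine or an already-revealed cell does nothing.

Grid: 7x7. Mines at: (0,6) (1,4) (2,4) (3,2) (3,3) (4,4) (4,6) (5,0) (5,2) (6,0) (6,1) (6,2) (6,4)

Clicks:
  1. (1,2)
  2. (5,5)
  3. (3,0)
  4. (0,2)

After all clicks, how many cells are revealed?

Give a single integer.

Click 1 (1,2) count=0: revealed 16 new [(0,0) (0,1) (0,2) (0,3) (1,0) (1,1) (1,2) (1,3) (2,0) (2,1) (2,2) (2,3) (3,0) (3,1) (4,0) (4,1)] -> total=16
Click 2 (5,5) count=3: revealed 1 new [(5,5)] -> total=17
Click 3 (3,0) count=0: revealed 0 new [(none)] -> total=17
Click 4 (0,2) count=0: revealed 0 new [(none)] -> total=17

Answer: 17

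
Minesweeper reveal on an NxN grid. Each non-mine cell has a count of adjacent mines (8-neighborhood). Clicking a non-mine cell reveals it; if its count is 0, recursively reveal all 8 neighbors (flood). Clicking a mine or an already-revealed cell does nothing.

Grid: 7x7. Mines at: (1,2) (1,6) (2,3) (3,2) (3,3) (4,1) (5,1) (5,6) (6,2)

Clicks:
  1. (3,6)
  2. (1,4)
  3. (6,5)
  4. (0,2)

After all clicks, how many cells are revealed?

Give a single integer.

Answer: 12

Derivation:
Click 1 (3,6) count=0: revealed 9 new [(2,4) (2,5) (2,6) (3,4) (3,5) (3,6) (4,4) (4,5) (4,6)] -> total=9
Click 2 (1,4) count=1: revealed 1 new [(1,4)] -> total=10
Click 3 (6,5) count=1: revealed 1 new [(6,5)] -> total=11
Click 4 (0,2) count=1: revealed 1 new [(0,2)] -> total=12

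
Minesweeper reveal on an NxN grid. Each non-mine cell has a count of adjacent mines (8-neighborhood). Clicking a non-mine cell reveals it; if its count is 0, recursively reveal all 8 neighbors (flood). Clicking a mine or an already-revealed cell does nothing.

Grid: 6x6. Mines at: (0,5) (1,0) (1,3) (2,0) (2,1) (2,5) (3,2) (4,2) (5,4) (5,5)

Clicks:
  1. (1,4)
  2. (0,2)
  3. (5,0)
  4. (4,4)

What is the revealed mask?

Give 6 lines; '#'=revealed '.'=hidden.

Answer: ..#...
....#.
......
##....
##..#.
##....

Derivation:
Click 1 (1,4) count=3: revealed 1 new [(1,4)] -> total=1
Click 2 (0,2) count=1: revealed 1 new [(0,2)] -> total=2
Click 3 (5,0) count=0: revealed 6 new [(3,0) (3,1) (4,0) (4,1) (5,0) (5,1)] -> total=8
Click 4 (4,4) count=2: revealed 1 new [(4,4)] -> total=9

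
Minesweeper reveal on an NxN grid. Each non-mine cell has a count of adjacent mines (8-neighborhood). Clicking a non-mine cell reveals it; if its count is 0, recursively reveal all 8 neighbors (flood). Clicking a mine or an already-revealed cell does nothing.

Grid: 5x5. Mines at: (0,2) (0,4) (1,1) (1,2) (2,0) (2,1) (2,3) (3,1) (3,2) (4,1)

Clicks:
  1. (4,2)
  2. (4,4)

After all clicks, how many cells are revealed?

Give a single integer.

Answer: 5

Derivation:
Click 1 (4,2) count=3: revealed 1 new [(4,2)] -> total=1
Click 2 (4,4) count=0: revealed 4 new [(3,3) (3,4) (4,3) (4,4)] -> total=5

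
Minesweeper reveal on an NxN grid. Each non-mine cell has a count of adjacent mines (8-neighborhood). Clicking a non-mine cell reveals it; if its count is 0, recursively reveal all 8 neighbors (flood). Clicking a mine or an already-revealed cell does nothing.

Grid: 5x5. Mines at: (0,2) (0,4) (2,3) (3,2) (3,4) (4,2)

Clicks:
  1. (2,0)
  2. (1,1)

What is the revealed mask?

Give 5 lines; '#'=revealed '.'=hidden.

Click 1 (2,0) count=0: revealed 10 new [(0,0) (0,1) (1,0) (1,1) (2,0) (2,1) (3,0) (3,1) (4,0) (4,1)] -> total=10
Click 2 (1,1) count=1: revealed 0 new [(none)] -> total=10

Answer: ##...
##...
##...
##...
##...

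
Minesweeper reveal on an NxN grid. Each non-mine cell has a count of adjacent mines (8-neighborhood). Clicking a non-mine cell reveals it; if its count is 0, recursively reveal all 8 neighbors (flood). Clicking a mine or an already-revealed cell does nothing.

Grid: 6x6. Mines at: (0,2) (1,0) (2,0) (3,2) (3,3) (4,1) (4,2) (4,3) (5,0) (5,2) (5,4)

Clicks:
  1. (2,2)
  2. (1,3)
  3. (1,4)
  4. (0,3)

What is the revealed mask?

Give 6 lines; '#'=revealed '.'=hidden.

Answer: ...###
...###
..####
....##
....##
......

Derivation:
Click 1 (2,2) count=2: revealed 1 new [(2,2)] -> total=1
Click 2 (1,3) count=1: revealed 1 new [(1,3)] -> total=2
Click 3 (1,4) count=0: revealed 12 new [(0,3) (0,4) (0,5) (1,4) (1,5) (2,3) (2,4) (2,5) (3,4) (3,5) (4,4) (4,5)] -> total=14
Click 4 (0,3) count=1: revealed 0 new [(none)] -> total=14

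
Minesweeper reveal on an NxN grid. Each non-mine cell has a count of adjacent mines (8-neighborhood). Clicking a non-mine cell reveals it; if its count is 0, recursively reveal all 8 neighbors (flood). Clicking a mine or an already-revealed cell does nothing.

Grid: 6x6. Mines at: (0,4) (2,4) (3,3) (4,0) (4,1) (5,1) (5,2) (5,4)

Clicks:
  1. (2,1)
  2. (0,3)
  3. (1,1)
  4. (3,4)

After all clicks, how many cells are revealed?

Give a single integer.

Click 1 (2,1) count=0: revealed 15 new [(0,0) (0,1) (0,2) (0,3) (1,0) (1,1) (1,2) (1,3) (2,0) (2,1) (2,2) (2,3) (3,0) (3,1) (3,2)] -> total=15
Click 2 (0,3) count=1: revealed 0 new [(none)] -> total=15
Click 3 (1,1) count=0: revealed 0 new [(none)] -> total=15
Click 4 (3,4) count=2: revealed 1 new [(3,4)] -> total=16

Answer: 16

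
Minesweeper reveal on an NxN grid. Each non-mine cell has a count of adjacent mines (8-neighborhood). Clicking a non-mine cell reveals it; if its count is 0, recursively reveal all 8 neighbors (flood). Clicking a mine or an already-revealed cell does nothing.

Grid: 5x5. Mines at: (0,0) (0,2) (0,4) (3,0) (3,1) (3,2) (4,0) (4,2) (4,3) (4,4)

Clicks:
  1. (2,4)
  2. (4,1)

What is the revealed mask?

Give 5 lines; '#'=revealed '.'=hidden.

Click 1 (2,4) count=0: revealed 6 new [(1,3) (1,4) (2,3) (2,4) (3,3) (3,4)] -> total=6
Click 2 (4,1) count=5: revealed 1 new [(4,1)] -> total=7

Answer: .....
...##
...##
...##
.#...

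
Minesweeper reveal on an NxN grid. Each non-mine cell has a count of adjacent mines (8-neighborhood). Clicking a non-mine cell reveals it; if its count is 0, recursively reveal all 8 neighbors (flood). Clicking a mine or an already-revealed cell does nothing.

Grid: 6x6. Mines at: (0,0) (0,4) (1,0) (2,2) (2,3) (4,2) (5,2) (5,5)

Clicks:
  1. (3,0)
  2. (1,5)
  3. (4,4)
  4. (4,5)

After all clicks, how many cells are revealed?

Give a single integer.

Answer: 11

Derivation:
Click 1 (3,0) count=0: revealed 8 new [(2,0) (2,1) (3,0) (3,1) (4,0) (4,1) (5,0) (5,1)] -> total=8
Click 2 (1,5) count=1: revealed 1 new [(1,5)] -> total=9
Click 3 (4,4) count=1: revealed 1 new [(4,4)] -> total=10
Click 4 (4,5) count=1: revealed 1 new [(4,5)] -> total=11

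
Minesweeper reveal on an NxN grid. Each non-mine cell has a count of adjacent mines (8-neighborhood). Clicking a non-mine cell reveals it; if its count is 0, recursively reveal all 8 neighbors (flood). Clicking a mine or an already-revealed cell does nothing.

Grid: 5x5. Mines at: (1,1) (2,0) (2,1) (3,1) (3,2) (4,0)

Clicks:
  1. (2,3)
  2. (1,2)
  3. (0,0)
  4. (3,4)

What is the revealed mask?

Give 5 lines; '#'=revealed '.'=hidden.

Click 1 (2,3) count=1: revealed 1 new [(2,3)] -> total=1
Click 2 (1,2) count=2: revealed 1 new [(1,2)] -> total=2
Click 3 (0,0) count=1: revealed 1 new [(0,0)] -> total=3
Click 4 (3,4) count=0: revealed 11 new [(0,2) (0,3) (0,4) (1,3) (1,4) (2,2) (2,4) (3,3) (3,4) (4,3) (4,4)] -> total=14

Answer: #.###
..###
..###
...##
...##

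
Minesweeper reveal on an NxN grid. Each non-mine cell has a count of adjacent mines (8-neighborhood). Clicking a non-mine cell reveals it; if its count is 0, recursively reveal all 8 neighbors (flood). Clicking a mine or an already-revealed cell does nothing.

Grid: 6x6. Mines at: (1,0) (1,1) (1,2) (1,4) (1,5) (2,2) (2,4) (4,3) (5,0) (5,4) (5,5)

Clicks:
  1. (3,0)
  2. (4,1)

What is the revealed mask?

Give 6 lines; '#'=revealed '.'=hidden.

Answer: ......
......
##....
##....
##....
......

Derivation:
Click 1 (3,0) count=0: revealed 6 new [(2,0) (2,1) (3,0) (3,1) (4,0) (4,1)] -> total=6
Click 2 (4,1) count=1: revealed 0 new [(none)] -> total=6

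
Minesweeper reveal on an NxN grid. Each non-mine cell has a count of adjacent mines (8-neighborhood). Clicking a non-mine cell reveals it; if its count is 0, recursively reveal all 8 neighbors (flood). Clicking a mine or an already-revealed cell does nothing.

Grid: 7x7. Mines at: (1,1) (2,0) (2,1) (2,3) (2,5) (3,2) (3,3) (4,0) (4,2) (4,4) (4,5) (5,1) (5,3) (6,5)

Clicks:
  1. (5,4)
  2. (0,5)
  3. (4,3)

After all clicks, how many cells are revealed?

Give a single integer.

Click 1 (5,4) count=4: revealed 1 new [(5,4)] -> total=1
Click 2 (0,5) count=0: revealed 10 new [(0,2) (0,3) (0,4) (0,5) (0,6) (1,2) (1,3) (1,4) (1,5) (1,6)] -> total=11
Click 3 (4,3) count=5: revealed 1 new [(4,3)] -> total=12

Answer: 12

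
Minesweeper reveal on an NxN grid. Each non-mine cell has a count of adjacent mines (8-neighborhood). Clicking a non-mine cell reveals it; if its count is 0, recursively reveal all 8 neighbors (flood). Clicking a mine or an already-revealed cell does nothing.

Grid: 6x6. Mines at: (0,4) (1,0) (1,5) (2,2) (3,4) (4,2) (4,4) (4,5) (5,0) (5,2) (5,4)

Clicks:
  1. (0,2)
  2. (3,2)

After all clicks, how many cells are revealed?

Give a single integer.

Answer: 7

Derivation:
Click 1 (0,2) count=0: revealed 6 new [(0,1) (0,2) (0,3) (1,1) (1,2) (1,3)] -> total=6
Click 2 (3,2) count=2: revealed 1 new [(3,2)] -> total=7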